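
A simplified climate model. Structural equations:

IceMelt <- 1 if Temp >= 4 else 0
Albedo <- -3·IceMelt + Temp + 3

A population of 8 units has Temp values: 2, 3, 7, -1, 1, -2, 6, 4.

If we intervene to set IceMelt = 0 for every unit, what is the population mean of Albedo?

5.5

Every unit gets IceMelt=0 under the intervention. Albedo values become 5, 6, 10, 2, 4, 1, 9, 7; E[Albedo|do(IceMelt=0)] = 5.5.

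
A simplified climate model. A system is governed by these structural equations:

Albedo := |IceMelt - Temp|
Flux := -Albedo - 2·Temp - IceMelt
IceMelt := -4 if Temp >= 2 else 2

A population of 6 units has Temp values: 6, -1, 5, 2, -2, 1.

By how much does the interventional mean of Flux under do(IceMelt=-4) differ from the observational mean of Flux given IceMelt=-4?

The intervention sets IceMelt=-4 in all 6 units regardless of Temp. Recomputing Flux per unit gives -18, 3, -15, -6, 6, -3; average -5.5.
Observing IceMelt=-4 restricts to units where IceMelt's equation naturally yields -4: Temp ∈ {6, 5, 2}. In that subpopulation Flux = -18, -15, -6, mean -13.
Difference = -5.5 − (-13) = 7.5.

7.5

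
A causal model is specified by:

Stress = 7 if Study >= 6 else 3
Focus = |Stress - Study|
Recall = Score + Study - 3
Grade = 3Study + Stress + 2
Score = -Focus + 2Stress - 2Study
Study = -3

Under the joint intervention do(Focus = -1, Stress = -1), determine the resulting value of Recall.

Setting Focus = -1, Stress = -1 by intervention discards those variables' equations.
Score = -Focus + 2Stress - 2Study  [with Focus=-1, Stress=-1, Study=-3]  = 5
Recall = Score + Study - 3  [with Score=5, Study=-3]  = -1

-1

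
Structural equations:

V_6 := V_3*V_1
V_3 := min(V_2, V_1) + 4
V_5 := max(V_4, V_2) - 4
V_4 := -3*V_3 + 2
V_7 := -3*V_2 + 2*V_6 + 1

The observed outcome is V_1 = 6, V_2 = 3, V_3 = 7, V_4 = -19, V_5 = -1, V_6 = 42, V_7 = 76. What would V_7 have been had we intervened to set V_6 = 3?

-2

Intervening sets V_6 = 3 and removes its equation (V_6 := V_3*V_1).
V_7 = -3*V_2 + 2*V_6 + 1  [with V_2=3, V_6=3]  = -2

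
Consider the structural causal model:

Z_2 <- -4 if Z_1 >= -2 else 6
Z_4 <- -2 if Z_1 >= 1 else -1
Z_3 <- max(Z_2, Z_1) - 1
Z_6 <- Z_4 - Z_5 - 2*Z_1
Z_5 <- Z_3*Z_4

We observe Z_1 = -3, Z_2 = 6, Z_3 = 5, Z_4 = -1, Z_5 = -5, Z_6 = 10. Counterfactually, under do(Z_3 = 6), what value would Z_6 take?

The intervention breaks the incoming arrows to Z_3: Z_3 <- max(Z_2, Z_1) - 1 no longer applies, and Z_3 = 6.
Z_4 = -2 if Z_1 >= 1 else -1  [with Z_1=-3]  = -1
Z_5 = Z_3*Z_4  [with Z_3=6, Z_4=-1]  = -6
Z_6 = Z_4 - Z_5 - 2*Z_1  [with Z_4=-1, Z_5=-6, Z_1=-3]  = 11

11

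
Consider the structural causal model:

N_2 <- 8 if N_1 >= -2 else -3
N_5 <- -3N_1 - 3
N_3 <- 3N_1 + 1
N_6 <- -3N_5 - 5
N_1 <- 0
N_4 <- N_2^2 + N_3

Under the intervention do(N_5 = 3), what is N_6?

-14

The intervention breaks the incoming arrows to N_5: N_5 <- -3N_1 - 3 no longer applies, and N_5 = 3.
N_6 = -3N_5 - 5  [with N_5=3]  = -14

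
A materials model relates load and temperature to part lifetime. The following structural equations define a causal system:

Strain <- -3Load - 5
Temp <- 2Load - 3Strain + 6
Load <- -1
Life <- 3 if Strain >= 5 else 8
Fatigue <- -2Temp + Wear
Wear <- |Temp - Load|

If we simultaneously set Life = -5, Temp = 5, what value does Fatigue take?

Under do(Life = -5, Temp = 5), each intervened variable's structural equation is replaced by its fixed value.
Wear = |Temp - Load|  [with Temp=5, Load=-1]  = 6
Fatigue = -2Temp + Wear  [with Temp=5, Wear=6]  = -4

-4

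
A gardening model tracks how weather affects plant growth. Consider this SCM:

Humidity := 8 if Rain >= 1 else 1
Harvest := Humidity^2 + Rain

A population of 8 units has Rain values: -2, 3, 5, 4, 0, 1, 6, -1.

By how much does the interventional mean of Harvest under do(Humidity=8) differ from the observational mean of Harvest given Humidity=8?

Every unit gets Humidity=8 under the intervention. Harvest values become 62, 67, 69, 68, 64, 65, 70, 63; E[Harvest|do(Humidity=8)] = 66.
Observing Humidity=8 restricts to units where Humidity's equation naturally yields 8: Rain ∈ {3, 5, 4, 1, 6}. In that subpopulation Harvest = 67, 69, 68, 65, 70, mean 67.8.
Difference = 66 − 67.8 = -1.8.

-1.8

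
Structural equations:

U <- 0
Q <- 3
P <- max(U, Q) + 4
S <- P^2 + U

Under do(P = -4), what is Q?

3

Under do(P=-4), the mechanism P <- max(U, Q) + 4 is discarded; P is fixed at -4.
Since Q is not a descendant of the intervened variable, it is unaffected.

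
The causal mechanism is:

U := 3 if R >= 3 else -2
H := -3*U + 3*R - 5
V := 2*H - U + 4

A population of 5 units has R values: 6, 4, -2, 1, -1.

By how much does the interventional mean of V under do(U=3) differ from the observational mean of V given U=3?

-20.4

The intervention sets U=3 in all 5 units regardless of R. Recomputing V per unit gives 9, -3, -39, -21, -33; average -17.4.
E[V|U=3] averages over only the 2 units with U=3 (R = 6, 4): V = 9, -3, mean 3.
Difference = -17.4 − 3 = -20.4.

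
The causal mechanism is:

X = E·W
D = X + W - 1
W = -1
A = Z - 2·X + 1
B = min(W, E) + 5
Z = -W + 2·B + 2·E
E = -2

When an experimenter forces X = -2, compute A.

8

The intervention breaks the incoming arrows to X: X = E·W no longer applies, and X = -2.
B = min(W, E) + 5  [with W=-1, E=-2]  = 3
Z = -W + 2·B + 2·E  [with W=-1, B=3, E=-2]  = 3
A = Z - 2·X + 1  [with Z=3, X=-2]  = 8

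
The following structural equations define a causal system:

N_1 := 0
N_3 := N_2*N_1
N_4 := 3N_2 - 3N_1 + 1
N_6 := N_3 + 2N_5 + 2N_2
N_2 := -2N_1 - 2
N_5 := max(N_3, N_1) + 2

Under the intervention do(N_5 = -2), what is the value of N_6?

The intervention breaks the incoming arrows to N_5: N_5 := max(N_3, N_1) + 2 no longer applies, and N_5 = -2.
N_2 = -2N_1 - 2  [with N_1=0]  = -2
N_3 = N_2*N_1  [with N_2=-2, N_1=0]  = 0
N_6 = N_3 + 2N_5 + 2N_2  [with N_3=0, N_5=-2, N_2=-2]  = -8

-8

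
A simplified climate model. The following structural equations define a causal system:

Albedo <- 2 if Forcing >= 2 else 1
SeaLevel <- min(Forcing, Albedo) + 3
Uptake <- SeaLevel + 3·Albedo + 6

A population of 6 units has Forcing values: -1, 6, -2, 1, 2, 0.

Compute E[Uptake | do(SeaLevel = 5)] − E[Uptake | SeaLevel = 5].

-2

The intervention sets SeaLevel=5 in all 6 units regardless of Forcing. Recomputing Uptake per unit gives 14, 17, 14, 14, 17, 14; average 15.
Observing SeaLevel=5 restricts to units where SeaLevel's equation naturally yields 5: Forcing ∈ {6, 2}. In that subpopulation Uptake = 17, 17, mean 17.
Difference = 15 − 17 = -2.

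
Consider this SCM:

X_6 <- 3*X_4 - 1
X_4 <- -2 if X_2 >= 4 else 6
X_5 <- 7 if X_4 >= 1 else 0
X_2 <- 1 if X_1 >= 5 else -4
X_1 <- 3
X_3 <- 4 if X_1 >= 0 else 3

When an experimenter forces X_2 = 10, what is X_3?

4

The intervention breaks the incoming arrows to X_2: X_2 <- 1 if X_1 >= 5 else -4 no longer applies, and X_2 = 10.
Since X_3 is not a descendant of the intervened variable, it is unaffected.
X_3 = 4 if X_1 >= 0 else 3  [with X_1=3]  = 4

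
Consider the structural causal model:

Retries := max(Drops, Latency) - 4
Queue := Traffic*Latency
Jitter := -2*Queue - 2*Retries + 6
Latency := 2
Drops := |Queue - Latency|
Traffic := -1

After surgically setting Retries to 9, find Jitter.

-8

The intervention breaks the incoming arrows to Retries: Retries := max(Drops, Latency) - 4 no longer applies, and Retries = 9.
Queue = Traffic*Latency  [with Traffic=-1, Latency=2]  = -2
Jitter = -2*Queue - 2*Retries + 6  [with Queue=-2, Retries=9]  = -8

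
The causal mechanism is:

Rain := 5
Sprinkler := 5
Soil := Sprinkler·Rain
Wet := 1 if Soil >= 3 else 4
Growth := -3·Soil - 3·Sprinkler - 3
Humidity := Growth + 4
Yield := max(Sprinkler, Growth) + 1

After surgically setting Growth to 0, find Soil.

do(Growth=0) replaces the equation Growth := -3·Soil - 3·Sprinkler - 3 with the constant Growth = 0.
Soil is not downstream of the intervention, so its value is determined by the original equations.
Soil = Sprinkler·Rain  [with Sprinkler=5, Rain=5]  = 25

25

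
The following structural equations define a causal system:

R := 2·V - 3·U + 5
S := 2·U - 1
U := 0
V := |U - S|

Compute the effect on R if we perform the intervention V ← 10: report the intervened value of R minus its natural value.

18

The intervention breaks the incoming arrows to V: V := |U - S| no longer applies, and V = 10.
R = 2·V - 3·U + 5  [with V=10, U=0]  = 25
Without intervention: S = 2·U - 1  [with U=0]  = -1; V = |U - S|  [with U=0, S=-1]  = 1; R = 2·V - 3·U + 5  [with V=1, U=0]  = 7.
Change = 25 − 7 = 18.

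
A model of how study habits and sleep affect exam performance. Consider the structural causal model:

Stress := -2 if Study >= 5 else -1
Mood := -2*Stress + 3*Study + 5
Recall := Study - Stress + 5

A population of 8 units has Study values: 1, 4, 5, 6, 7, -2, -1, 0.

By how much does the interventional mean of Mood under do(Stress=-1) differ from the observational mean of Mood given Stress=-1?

The intervention sets Stress=-1 in all 8 units regardless of Study. Recomputing Mood per unit gives 10, 19, 22, 25, 28, 1, 4, 7; average 14.5.
Conditioning on Stress=-1 selects the 5 unit(s) with Study ∈ {1, 4, -2, -1, 0}. Their Mood values: 10, 19, 1, 4, 7. Mean = 8.2.
Difference = 14.5 − 8.2 = 6.3.

6.3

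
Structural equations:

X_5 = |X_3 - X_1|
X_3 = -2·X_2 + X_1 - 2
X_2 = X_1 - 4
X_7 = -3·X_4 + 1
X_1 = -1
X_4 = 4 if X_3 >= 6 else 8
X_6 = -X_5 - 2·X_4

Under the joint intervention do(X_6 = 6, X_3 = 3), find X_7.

Under do(X_6 = 6, X_3 = 3), each intervened variable's structural equation is replaced by its fixed value.
X_4 = 4 if X_3 >= 6 else 8  [with X_3=3]  = 8
X_7 = -3·X_4 + 1  [with X_4=8]  = -23

-23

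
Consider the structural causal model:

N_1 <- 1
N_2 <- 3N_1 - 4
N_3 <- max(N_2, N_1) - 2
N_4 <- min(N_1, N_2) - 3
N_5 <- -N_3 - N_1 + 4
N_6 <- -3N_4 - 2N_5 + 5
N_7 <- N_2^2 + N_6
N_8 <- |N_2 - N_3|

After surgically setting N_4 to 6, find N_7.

-20

The intervention breaks the incoming arrows to N_4: N_4 <- min(N_1, N_2) - 3 no longer applies, and N_4 = 6.
N_2 = 3N_1 - 4  [with N_1=1]  = -1
N_3 = max(N_2, N_1) - 2  [with N_2=-1, N_1=1]  = -1
N_5 = -N_3 - N_1 + 4  [with N_3=-1, N_1=1]  = 4
N_6 = -3N_4 - 2N_5 + 5  [with N_4=6, N_5=4]  = -21
N_7 = N_2^2 + N_6  [with N_2=-1, N_6=-21]  = -20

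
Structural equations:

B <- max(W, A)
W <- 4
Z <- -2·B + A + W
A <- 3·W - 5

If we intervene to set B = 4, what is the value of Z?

3

The intervention breaks the incoming arrows to B: B <- max(W, A) no longer applies, and B = 4.
A = 3·W - 5  [with W=4]  = 7
Z = -2·B + A + W  [with B=4, A=7, W=4]  = 3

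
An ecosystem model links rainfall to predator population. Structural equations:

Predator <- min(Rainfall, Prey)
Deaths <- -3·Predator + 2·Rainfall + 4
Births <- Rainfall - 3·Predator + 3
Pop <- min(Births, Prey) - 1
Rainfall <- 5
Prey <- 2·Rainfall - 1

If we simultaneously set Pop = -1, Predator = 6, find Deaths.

Under do(Pop = -1, Predator = 6), each intervened variable's structural equation is replaced by its fixed value.
Deaths = -3·Predator + 2·Rainfall + 4  [with Predator=6, Rainfall=5]  = -4

-4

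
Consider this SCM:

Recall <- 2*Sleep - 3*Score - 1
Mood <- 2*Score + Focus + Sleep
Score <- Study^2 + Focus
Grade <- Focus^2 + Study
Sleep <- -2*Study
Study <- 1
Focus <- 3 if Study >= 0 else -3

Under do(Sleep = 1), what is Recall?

Under do(Sleep=1), the mechanism Sleep <- -2*Study is discarded; Sleep is fixed at 1.
Focus = 3 if Study >= 0 else -3  [with Study=1]  = 3
Score = Study^2 + Focus  [with Study=1, Focus=3]  = 4
Recall = 2*Sleep - 3*Score - 1  [with Sleep=1, Score=4]  = -11

-11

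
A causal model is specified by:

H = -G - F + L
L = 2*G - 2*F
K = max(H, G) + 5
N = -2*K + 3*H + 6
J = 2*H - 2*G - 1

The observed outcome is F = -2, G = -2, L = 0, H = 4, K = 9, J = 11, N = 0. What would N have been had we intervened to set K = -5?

Under do(K=-5), the mechanism K = max(H, G) + 5 is discarded; K is fixed at -5.
L = 2*G - 2*F  [with G=-2, F=-2]  = 0
H = -G - F + L  [with G=-2, F=-2, L=0]  = 4
N = -2*K + 3*H + 6  [with K=-5, H=4]  = 28

28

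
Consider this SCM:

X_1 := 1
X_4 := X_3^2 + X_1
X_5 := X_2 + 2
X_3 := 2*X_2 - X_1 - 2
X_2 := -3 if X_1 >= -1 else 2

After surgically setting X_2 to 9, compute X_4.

226

Under do(X_2=9), the mechanism X_2 := -3 if X_1 >= -1 else 2 is discarded; X_2 is fixed at 9.
X_3 = 2*X_2 - X_1 - 2  [with X_2=9, X_1=1]  = 15
X_4 = X_3^2 + X_1  [with X_3=15, X_1=1]  = 226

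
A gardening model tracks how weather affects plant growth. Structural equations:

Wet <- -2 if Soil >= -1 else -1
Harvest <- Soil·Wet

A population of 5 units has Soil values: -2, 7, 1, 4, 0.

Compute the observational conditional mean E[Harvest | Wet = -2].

E[Harvest|Wet=-2] averages over only the 4 units with Wet=-2 (Soil = 7, 1, 4, 0): Harvest = -14, -2, -8, 0, mean -6.

-6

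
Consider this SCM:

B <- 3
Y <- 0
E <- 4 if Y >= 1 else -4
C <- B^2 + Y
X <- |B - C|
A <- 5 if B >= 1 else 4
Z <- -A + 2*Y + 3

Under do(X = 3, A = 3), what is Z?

Under do(X = 3, A = 3), each intervened variable's structural equation is replaced by its fixed value.
Z = -A + 2*Y + 3  [with A=3, Y=0]  = 0

0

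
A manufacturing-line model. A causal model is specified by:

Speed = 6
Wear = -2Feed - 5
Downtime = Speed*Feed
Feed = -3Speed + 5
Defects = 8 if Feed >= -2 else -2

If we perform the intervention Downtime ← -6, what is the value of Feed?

-13

Under do(Downtime=-6), the mechanism Downtime = Speed*Feed is discarded; Downtime is fixed at -6.
No directed path runs from Downtime to Feed, so Feed keeps its natural value.
Feed = -3Speed + 5  [with Speed=6]  = -13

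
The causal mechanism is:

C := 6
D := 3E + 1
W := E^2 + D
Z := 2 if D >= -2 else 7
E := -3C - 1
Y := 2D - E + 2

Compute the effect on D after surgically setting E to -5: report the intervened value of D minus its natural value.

42

The intervention breaks the incoming arrows to E: E := -3C - 1 no longer applies, and E = -5.
D = 3E + 1  [with E=-5]  = -14
Without intervention: E = -3C - 1  [with C=6]  = -19; D = 3E + 1  [with E=-19]  = -56.
Change = -14 − (-56) = 42.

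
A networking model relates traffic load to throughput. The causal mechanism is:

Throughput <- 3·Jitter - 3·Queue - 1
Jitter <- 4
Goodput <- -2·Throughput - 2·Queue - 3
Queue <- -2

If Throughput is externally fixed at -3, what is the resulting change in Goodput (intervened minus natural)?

40

The intervention breaks the incoming arrows to Throughput: Throughput <- 3·Jitter - 3·Queue - 1 no longer applies, and Throughput = -3.
Goodput = -2·Throughput - 2·Queue - 3  [with Throughput=-3, Queue=-2]  = 7
Without intervention: Throughput = 3·Jitter - 3·Queue - 1  [with Jitter=4, Queue=-2]  = 17; Goodput = -2·Throughput - 2·Queue - 3  [with Throughput=17, Queue=-2]  = -33.
Change = 7 − (-33) = 40.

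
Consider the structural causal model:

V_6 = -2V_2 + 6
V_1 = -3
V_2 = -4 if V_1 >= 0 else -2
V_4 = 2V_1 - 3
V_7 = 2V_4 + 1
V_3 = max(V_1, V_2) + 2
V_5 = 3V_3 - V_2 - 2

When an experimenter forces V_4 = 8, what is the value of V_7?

17

The intervention breaks the incoming arrows to V_4: V_4 = 2V_1 - 3 no longer applies, and V_4 = 8.
V_7 = 2V_4 + 1  [with V_4=8]  = 17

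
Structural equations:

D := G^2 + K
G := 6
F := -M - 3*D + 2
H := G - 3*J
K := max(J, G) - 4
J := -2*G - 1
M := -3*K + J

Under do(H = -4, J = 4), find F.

-110

The joint intervention fixes H = -4, J = 4, removing each variable's own equation.
K = max(J, G) - 4  [with J=4, G=6]  = 2
D = G^2 + K  [with G=6, K=2]  = 38
M = -3*K + J  [with K=2, J=4]  = -2
F = -M - 3*D + 2  [with M=-2, D=38]  = -110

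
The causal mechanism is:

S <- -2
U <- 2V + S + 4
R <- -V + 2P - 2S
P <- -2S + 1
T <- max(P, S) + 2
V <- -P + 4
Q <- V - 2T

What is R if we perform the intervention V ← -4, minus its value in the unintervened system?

3

The intervention breaks the incoming arrows to V: V <- -P + 4 no longer applies, and V = -4.
P = -2S + 1  [with S=-2]  = 5
R = -V + 2P - 2S  [with V=-4, P=5, S=-2]  = 18
Without intervention: P = -2S + 1  [with S=-2]  = 5; V = -P + 4  [with P=5]  = -1; R = -V + 2P - 2S  [with V=-1, P=5, S=-2]  = 15.
Change = 18 − 15 = 3.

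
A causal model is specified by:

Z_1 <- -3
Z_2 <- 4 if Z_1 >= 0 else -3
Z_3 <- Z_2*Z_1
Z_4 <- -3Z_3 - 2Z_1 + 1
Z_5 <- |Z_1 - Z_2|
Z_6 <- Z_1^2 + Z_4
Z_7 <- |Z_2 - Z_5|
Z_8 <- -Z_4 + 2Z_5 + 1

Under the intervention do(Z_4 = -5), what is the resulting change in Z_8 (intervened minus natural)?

do(Z_4=-5) replaces the equation Z_4 <- -3Z_3 - 2Z_1 + 1 with the constant Z_4 = -5.
Z_2 = 4 if Z_1 >= 0 else -3  [with Z_1=-3]  = -3
Z_5 = |Z_1 - Z_2|  [with Z_1=-3, Z_2=-3]  = 0
Z_8 = -Z_4 + 2Z_5 + 1  [with Z_4=-5, Z_5=0]  = 6
Without intervention: Z_2 = 4 if Z_1 >= 0 else -3  [with Z_1=-3]  = -3; Z_3 = Z_2*Z_1  [with Z_2=-3, Z_1=-3]  = 9; Z_4 = -3Z_3 - 2Z_1 + 1  [with Z_3=9, Z_1=-3]  = -20; Z_5 = |Z_1 - Z_2|  [with Z_1=-3, Z_2=-3]  = 0; Z_8 = -Z_4 + 2Z_5 + 1  [with Z_4=-20, Z_5=0]  = 21.
Change = 6 − 21 = -15.

-15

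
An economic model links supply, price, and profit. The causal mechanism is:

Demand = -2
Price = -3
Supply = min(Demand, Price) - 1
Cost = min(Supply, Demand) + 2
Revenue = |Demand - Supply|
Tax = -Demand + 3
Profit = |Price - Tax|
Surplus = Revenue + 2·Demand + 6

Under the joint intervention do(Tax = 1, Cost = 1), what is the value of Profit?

4

Under do(Tax = 1, Cost = 1), each intervened variable's structural equation is replaced by its fixed value.
Profit = |Price - Tax|  [with Price=-3, Tax=1]  = 4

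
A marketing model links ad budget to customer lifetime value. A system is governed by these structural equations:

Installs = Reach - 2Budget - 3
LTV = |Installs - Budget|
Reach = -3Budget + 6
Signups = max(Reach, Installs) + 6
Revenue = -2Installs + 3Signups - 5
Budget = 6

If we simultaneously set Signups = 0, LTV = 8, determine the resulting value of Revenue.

49

Setting Signups = 0, LTV = 8 by intervention discards those variables' equations.
Reach = -3Budget + 6  [with Budget=6]  = -12
Installs = Reach - 2Budget - 3  [with Reach=-12, Budget=6]  = -27
Revenue = -2Installs + 3Signups - 5  [with Installs=-27, Signups=0]  = 49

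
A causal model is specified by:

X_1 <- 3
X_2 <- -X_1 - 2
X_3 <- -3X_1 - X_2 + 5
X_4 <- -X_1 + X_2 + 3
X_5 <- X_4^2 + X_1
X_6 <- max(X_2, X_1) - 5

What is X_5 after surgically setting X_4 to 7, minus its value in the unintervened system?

Intervening sets X_4 = 7 and removes its equation (X_4 <- -X_1 + X_2 + 3).
X_5 = X_4^2 + X_1  [with X_4=7, X_1=3]  = 52
Without intervention: X_2 = -X_1 - 2  [with X_1=3]  = -5; X_4 = -X_1 + X_2 + 3  [with X_1=3, X_2=-5]  = -5; X_5 = X_4^2 + X_1  [with X_4=-5, X_1=3]  = 28.
Change = 52 − 28 = 24.

24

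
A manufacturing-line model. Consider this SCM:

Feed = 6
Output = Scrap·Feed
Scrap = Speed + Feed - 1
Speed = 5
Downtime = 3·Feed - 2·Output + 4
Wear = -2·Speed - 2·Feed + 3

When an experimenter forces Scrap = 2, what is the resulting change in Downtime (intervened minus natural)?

96

Under do(Scrap=2), the mechanism Scrap = Speed + Feed - 1 is discarded; Scrap is fixed at 2.
Output = Scrap·Feed  [with Scrap=2, Feed=6]  = 12
Downtime = 3·Feed - 2·Output + 4  [with Feed=6, Output=12]  = -2
Without intervention: Scrap = Speed + Feed - 1  [with Speed=5, Feed=6]  = 10; Output = Scrap·Feed  [with Scrap=10, Feed=6]  = 60; Downtime = 3·Feed - 2·Output + 4  [with Feed=6, Output=60]  = -98.
Change = -2 − (-98) = 96.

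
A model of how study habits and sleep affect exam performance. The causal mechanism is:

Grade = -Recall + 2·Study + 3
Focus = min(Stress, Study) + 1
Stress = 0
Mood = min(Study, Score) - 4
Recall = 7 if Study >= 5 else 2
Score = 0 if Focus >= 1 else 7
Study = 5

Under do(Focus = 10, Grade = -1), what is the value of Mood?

Setting Focus = 10, Grade = -1 by intervention discards those variables' equations.
Score = 0 if Focus >= 1 else 7  [with Focus=10]  = 0
Mood = min(Study, Score) - 4  [with Study=5, Score=0]  = -4

-4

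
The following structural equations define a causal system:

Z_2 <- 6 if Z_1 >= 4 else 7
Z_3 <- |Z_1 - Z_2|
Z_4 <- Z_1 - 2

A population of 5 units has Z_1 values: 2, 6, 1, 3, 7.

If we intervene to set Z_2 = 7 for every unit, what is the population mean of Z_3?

Under do(Z_2=7), Z_2's equation is replaced by Z_2=7 for every unit. Per-unit Z_3: 5, 1, 6, 4, 0. Mean = 3.2.

3.2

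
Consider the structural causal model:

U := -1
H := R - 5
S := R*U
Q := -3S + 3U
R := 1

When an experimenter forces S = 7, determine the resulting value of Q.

-24

Intervening sets S = 7 and removes its equation (S := R*U).
Q = -3S + 3U  [with S=7, U=-1]  = -24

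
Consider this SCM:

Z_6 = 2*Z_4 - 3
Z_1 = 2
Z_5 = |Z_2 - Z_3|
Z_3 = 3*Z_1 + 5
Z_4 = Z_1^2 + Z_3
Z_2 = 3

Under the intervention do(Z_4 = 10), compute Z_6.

Under do(Z_4=10), the mechanism Z_4 = Z_1^2 + Z_3 is discarded; Z_4 is fixed at 10.
Z_6 = 2*Z_4 - 3  [with Z_4=10]  = 17

17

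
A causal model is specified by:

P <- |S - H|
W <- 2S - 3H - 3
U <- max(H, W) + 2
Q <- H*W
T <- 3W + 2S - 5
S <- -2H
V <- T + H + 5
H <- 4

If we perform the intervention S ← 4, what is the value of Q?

-28

Under do(S=4), the mechanism S <- -2H is discarded; S is fixed at 4.
W = 2S - 3H - 3  [with S=4, H=4]  = -7
Q = H*W  [with H=4, W=-7]  = -28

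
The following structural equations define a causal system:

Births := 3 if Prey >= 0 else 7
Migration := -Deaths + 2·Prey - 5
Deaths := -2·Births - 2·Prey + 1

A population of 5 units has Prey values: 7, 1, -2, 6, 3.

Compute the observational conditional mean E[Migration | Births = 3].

17

Observing Births=3 restricts to units where Births's equation naturally yields 3: Prey ∈ {7, 1, 6, 3}. In that subpopulation Migration = 28, 4, 24, 12, mean 17.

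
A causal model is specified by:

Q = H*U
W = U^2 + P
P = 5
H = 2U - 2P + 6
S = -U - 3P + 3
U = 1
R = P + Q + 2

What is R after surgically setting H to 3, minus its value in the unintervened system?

The intervention breaks the incoming arrows to H: H = 2U - 2P + 6 no longer applies, and H = 3.
Q = H*U  [with H=3, U=1]  = 3
R = P + Q + 2  [with P=5, Q=3]  = 10
Without intervention: H = 2U - 2P + 6  [with U=1, P=5]  = -2; Q = H*U  [with H=-2, U=1]  = -2; R = P + Q + 2  [with P=5, Q=-2]  = 5.
Change = 10 − 5 = 5.

5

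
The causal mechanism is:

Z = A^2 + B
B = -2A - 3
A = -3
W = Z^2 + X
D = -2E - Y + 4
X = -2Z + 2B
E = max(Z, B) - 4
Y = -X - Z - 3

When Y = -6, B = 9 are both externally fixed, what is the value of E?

Under do(Y = -6, B = 9), each intervened variable's structural equation is replaced by its fixed value.
Z = A^2 + B  [with A=-3, B=9]  = 18
E = max(Z, B) - 4  [with Z=18, B=9]  = 14

14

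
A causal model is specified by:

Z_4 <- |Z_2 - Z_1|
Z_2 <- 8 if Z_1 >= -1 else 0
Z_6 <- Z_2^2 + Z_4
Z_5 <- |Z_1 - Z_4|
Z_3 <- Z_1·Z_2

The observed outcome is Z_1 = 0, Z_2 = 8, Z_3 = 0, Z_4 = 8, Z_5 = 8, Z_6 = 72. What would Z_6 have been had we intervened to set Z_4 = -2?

62

Under do(Z_4=-2), the mechanism Z_4 <- |Z_2 - Z_1| is discarded; Z_4 is fixed at -2.
Z_2 = 8 if Z_1 >= -1 else 0  [with Z_1=0]  = 8
Z_6 = Z_2^2 + Z_4  [with Z_2=8, Z_4=-2]  = 62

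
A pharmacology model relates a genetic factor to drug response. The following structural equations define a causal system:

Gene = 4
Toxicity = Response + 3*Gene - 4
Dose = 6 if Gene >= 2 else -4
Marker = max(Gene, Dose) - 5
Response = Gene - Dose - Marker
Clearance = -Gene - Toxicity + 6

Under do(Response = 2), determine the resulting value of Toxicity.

Intervening sets Response = 2 and removes its equation (Response = Gene - Dose - Marker).
Toxicity = Response + 3*Gene - 4  [with Response=2, Gene=4]  = 10

10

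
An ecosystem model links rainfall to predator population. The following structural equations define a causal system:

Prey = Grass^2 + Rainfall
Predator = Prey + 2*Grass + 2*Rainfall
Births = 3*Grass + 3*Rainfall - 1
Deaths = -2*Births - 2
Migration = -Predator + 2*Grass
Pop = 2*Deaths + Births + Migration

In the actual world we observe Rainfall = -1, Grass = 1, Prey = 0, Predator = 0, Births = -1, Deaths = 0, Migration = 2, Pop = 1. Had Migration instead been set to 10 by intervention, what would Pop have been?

9

do(Migration=10) replaces the equation Migration = -Predator + 2*Grass with the constant Migration = 10.
Births = 3*Grass + 3*Rainfall - 1  [with Grass=1, Rainfall=-1]  = -1
Deaths = -2*Births - 2  [with Births=-1]  = 0
Pop = 2*Deaths + Births + Migration  [with Deaths=0, Births=-1, Migration=10]  = 9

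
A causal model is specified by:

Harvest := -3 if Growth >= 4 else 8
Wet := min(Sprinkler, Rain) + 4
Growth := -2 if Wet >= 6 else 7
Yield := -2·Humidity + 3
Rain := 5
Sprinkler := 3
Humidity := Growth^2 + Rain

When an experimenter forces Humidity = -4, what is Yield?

11

The intervention breaks the incoming arrows to Humidity: Humidity := Growth^2 + Rain no longer applies, and Humidity = -4.
Yield = -2·Humidity + 3  [with Humidity=-4]  = 11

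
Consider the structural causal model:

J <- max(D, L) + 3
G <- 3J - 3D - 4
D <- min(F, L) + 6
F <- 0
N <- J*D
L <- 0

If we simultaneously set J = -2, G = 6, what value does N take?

-12

The joint intervention fixes J = -2, G = 6, removing each variable's own equation.
D = min(F, L) + 6  [with F=0, L=0]  = 6
N = J*D  [with J=-2, D=6]  = -12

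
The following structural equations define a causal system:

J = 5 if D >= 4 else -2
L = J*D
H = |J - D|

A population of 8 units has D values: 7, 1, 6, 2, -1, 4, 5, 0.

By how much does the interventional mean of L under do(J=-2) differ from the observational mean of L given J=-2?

-5

do(J=-2) breaks J's dependence on D. With J=-2 fixed, L across the units is -14, -2, -12, -4, 2, -8, -10, 0, mean -6.
Observing J=-2 restricts to units where J's equation naturally yields -2: D ∈ {1, 2, -1, 0}. In that subpopulation L = -2, -4, 2, 0, mean -1.
Difference = -6 − (-1) = -5.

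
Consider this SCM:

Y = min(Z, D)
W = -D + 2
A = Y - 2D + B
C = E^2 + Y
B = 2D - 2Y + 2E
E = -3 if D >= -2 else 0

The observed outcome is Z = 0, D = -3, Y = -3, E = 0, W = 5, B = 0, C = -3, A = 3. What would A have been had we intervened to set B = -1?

Intervening sets B = -1 and removes its equation (B = 2D - 2Y + 2E).
Y = min(Z, D)  [with Z=0, D=-3]  = -3
A = Y - 2D + B  [with Y=-3, D=-3, B=-1]  = 2

2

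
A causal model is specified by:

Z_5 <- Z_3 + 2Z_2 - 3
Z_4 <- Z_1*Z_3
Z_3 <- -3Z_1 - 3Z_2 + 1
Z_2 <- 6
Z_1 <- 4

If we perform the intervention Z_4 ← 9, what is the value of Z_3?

-29

Under do(Z_4=9), the mechanism Z_4 <- Z_1*Z_3 is discarded; Z_4 is fixed at 9.
Since Z_3 is not a descendant of the intervened variable, it is unaffected.
Z_3 = -3Z_1 - 3Z_2 + 1  [with Z_1=4, Z_2=6]  = -29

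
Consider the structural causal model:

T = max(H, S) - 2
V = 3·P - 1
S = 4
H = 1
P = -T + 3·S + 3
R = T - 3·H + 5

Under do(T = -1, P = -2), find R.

Setting T = -1, P = -2 by intervention discards those variables' equations.
R = T - 3·H + 5  [with T=-1, H=1]  = 1

1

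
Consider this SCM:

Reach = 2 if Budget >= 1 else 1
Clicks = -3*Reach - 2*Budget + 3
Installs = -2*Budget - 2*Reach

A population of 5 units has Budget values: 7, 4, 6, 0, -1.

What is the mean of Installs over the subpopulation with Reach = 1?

-1

Observing Reach=1 restricts to units where Reach's equation naturally yields 1: Budget ∈ {0, -1}. In that subpopulation Installs = -2, 0, mean -1.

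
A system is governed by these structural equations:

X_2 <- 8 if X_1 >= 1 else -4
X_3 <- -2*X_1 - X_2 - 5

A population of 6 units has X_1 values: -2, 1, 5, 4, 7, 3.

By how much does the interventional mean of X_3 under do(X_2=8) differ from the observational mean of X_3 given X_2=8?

2

Under do(X_2=8), X_2's equation is replaced by X_2=8 for every unit. Per-unit X_3: -9, -15, -23, -21, -27, -19. Mean = -19.
E[X_3|X_2=8] averages over only the 5 units with X_2=8 (X_1 = 1, 5, 4, 7, 3): X_3 = -15, -23, -21, -27, -19, mean -21.
Difference = -19 − (-21) = 2.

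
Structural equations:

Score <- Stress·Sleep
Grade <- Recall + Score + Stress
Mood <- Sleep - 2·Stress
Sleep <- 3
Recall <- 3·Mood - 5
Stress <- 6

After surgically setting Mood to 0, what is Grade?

19

Under do(Mood=0), the mechanism Mood <- Sleep - 2·Stress is discarded; Mood is fixed at 0.
Score = Stress·Sleep  [with Stress=6, Sleep=3]  = 18
Recall = 3·Mood - 5  [with Mood=0]  = -5
Grade = Recall + Score + Stress  [with Recall=-5, Score=18, Stress=6]  = 19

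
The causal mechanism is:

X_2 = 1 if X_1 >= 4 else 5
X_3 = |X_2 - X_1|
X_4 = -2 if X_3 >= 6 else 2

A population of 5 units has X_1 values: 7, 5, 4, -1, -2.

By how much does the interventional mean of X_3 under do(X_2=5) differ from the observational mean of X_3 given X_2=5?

Every unit gets X_2=5 under the intervention. X_3 values become 2, 0, 1, 6, 7; E[X_3|do(X_2=5)] = 3.2.
Observing X_2=5 restricts to units where X_2's equation naturally yields 5: X_1 ∈ {-1, -2}. In that subpopulation X_3 = 6, 7, mean 6.5.
Difference = 3.2 − 6.5 = -3.3.

-3.3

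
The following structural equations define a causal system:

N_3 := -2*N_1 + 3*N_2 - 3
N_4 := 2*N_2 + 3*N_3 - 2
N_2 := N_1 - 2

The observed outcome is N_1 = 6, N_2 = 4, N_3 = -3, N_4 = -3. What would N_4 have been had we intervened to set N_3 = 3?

15

The intervention breaks the incoming arrows to N_3: N_3 := -2*N_1 + 3*N_2 - 3 no longer applies, and N_3 = 3.
N_2 = N_1 - 2  [with N_1=6]  = 4
N_4 = 2*N_2 + 3*N_3 - 2  [with N_2=4, N_3=3]  = 15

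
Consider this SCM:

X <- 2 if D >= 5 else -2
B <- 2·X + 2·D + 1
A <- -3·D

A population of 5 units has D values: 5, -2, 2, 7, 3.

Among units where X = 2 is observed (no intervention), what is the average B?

E[B|X=2] averages over only the 2 units with X=2 (D = 5, 7): B = 15, 19, mean 17.

17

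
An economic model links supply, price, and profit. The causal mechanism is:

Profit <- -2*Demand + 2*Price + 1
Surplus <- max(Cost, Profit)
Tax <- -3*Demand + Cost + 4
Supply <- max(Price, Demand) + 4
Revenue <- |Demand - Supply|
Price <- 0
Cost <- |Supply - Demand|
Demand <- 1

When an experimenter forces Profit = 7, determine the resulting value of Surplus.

7

do(Profit=7) replaces the equation Profit <- -2*Demand + 2*Price + 1 with the constant Profit = 7.
Supply = max(Price, Demand) + 4  [with Price=0, Demand=1]  = 5
Cost = |Supply - Demand|  [with Supply=5, Demand=1]  = 4
Surplus = max(Cost, Profit)  [with Cost=4, Profit=7]  = 7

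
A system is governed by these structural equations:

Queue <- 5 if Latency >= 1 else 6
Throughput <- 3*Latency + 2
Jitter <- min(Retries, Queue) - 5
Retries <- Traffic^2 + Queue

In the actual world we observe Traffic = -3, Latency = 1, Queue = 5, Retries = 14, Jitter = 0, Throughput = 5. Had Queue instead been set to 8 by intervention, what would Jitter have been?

3

do(Queue=8) replaces the equation Queue <- 5 if Latency >= 1 else 6 with the constant Queue = 8.
Retries = Traffic^2 + Queue  [with Traffic=-3, Queue=8]  = 17
Jitter = min(Retries, Queue) - 5  [with Retries=17, Queue=8]  = 3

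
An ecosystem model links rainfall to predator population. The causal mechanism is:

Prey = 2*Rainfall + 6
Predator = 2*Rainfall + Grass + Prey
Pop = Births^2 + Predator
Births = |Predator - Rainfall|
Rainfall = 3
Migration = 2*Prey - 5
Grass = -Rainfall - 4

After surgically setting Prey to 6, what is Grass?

Under do(Prey=6), the mechanism Prey = 2*Rainfall + 6 is discarded; Prey is fixed at 6.
Since Grass is not a descendant of the intervened variable, it is unaffected.
Grass = -Rainfall - 4  [with Rainfall=3]  = -7

-7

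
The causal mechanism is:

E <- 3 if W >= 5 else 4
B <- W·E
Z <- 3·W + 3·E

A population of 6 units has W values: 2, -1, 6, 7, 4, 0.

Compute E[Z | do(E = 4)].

do(E=4) breaks E's dependence on W. With E=4 fixed, Z across the units is 18, 9, 30, 33, 24, 12, mean 21.

21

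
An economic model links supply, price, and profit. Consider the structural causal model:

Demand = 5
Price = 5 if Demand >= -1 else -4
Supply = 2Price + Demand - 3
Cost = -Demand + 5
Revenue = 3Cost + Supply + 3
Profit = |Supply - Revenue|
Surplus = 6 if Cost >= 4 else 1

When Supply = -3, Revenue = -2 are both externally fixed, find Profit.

1

Setting Supply = -3, Revenue = -2 by intervention discards those variables' equations.
Profit = |Supply - Revenue|  [with Supply=-3, Revenue=-2]  = 1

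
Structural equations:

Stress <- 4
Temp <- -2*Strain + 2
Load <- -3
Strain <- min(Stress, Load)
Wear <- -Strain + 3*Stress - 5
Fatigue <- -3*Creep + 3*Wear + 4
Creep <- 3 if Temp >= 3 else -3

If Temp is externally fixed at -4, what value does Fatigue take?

43

The intervention breaks the incoming arrows to Temp: Temp <- -2*Strain + 2 no longer applies, and Temp = -4.
Strain = min(Stress, Load)  [with Stress=4, Load=-3]  = -3
Creep = 3 if Temp >= 3 else -3  [with Temp=-4]  = -3
Wear = -Strain + 3*Stress - 5  [with Strain=-3, Stress=4]  = 10
Fatigue = -3*Creep + 3*Wear + 4  [with Creep=-3, Wear=10]  = 43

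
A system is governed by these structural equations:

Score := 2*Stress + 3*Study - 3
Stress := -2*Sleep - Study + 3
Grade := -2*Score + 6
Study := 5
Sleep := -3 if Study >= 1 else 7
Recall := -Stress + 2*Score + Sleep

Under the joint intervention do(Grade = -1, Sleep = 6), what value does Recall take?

The joint intervention fixes Grade = -1, Sleep = 6, removing each variable's own equation.
Stress = -2*Sleep - Study + 3  [with Sleep=6, Study=5]  = -14
Score = 2*Stress + 3*Study - 3  [with Stress=-14, Study=5]  = -16
Recall = -Stress + 2*Score + Sleep  [with Stress=-14, Score=-16, Sleep=6]  = -12

-12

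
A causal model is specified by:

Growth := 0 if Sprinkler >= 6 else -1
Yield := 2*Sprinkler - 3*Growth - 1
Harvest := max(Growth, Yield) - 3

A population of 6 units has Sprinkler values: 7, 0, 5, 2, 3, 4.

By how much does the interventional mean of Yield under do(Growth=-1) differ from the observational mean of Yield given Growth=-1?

1.4

Under do(Growth=-1), Growth's equation is replaced by Growth=-1 for every unit. Per-unit Yield: 16, 2, 12, 6, 8, 10. Mean = 9.
Observing Growth=-1 restricts to units where Growth's equation naturally yields -1: Sprinkler ∈ {0, 5, 2, 3, 4}. In that subpopulation Yield = 2, 12, 6, 8, 10, mean 7.6.
Difference = 9 − 7.6 = 1.4.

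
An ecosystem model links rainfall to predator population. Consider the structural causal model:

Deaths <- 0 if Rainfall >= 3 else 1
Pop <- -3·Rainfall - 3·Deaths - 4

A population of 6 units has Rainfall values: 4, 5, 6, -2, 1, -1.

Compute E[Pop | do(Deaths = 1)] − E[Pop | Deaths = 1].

Under do(Deaths=1), Deaths's equation is replaced by Deaths=1 for every unit. Per-unit Pop: -19, -22, -25, -1, -10, -4. Mean = -13.5.
Conditioning on Deaths=1 selects the 3 unit(s) with Rainfall ∈ {-2, 1, -1}. Their Pop values: -1, -10, -4. Mean = -5.
Difference = -13.5 − (-5) = -8.5.

-8.5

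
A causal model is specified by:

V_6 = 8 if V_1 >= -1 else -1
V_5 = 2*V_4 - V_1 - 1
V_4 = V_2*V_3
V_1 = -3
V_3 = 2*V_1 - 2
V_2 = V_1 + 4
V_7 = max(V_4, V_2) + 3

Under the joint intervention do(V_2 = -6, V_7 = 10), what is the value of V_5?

98

Setting V_2 = -6, V_7 = 10 by intervention discards those variables' equations.
V_3 = 2*V_1 - 2  [with V_1=-3]  = -8
V_4 = V_2*V_3  [with V_2=-6, V_3=-8]  = 48
V_5 = 2*V_4 - V_1 - 1  [with V_4=48, V_1=-3]  = 98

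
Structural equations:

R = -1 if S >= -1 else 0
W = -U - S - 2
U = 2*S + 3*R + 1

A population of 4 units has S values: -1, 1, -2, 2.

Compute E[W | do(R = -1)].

0

The intervention sets R=-1 in all 4 units regardless of S. Recomputing W per unit gives 3, -3, 6, -6; average 0.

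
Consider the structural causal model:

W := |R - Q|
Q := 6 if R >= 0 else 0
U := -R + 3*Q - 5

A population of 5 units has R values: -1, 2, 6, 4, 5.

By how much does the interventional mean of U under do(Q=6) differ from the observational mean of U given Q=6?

The intervention sets Q=6 in all 5 units regardless of R. Recomputing U per unit gives 14, 11, 7, 9, 8; average 9.8.
E[U|Q=6] averages over only the 4 units with Q=6 (R = 2, 6, 4, 5): U = 11, 7, 9, 8, mean 8.75.
Difference = 9.8 − 8.75 = 1.05.

1.05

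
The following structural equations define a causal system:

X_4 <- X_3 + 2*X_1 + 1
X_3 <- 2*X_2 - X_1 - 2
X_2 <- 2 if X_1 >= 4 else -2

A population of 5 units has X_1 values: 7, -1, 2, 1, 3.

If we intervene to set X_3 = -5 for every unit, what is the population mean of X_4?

0.8

Every unit gets X_3=-5 under the intervention. X_4 values become 10, -6, 0, -2, 2; E[X_4|do(X_3=-5)] = 0.8.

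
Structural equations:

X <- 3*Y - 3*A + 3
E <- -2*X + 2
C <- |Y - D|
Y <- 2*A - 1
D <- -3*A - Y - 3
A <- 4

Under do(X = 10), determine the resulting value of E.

The intervention breaks the incoming arrows to X: X <- 3*Y - 3*A + 3 no longer applies, and X = 10.
E = -2*X + 2  [with X=10]  = -18

-18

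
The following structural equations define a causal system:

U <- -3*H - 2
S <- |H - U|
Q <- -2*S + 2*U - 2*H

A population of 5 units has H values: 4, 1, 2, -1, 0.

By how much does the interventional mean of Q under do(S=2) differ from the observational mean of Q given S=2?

Every unit gets S=2 under the intervention. Q values become -40, -16, -24, 0, -8; E[Q|do(S=2)] = -17.6.
Observing S=2 restricts to units where S's equation naturally yields 2: H ∈ {-1, 0}. In that subpopulation Q = 0, -8, mean -4.
Difference = -17.6 − (-4) = -13.6.

-13.6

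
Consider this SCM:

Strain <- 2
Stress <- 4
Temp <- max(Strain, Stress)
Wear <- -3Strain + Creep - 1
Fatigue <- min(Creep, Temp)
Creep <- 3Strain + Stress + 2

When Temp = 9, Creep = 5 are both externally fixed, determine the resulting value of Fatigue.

5

Setting Temp = 9, Creep = 5 by intervention discards those variables' equations.
Fatigue = min(Creep, Temp)  [with Creep=5, Temp=9]  = 5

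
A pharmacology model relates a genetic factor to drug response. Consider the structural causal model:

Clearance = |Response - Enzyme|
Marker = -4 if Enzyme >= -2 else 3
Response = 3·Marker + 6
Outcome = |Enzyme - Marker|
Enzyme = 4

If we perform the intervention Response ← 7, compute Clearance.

3

The intervention breaks the incoming arrows to Response: Response = 3·Marker + 6 no longer applies, and Response = 7.
Clearance = |Response - Enzyme|  [with Response=7, Enzyme=4]  = 3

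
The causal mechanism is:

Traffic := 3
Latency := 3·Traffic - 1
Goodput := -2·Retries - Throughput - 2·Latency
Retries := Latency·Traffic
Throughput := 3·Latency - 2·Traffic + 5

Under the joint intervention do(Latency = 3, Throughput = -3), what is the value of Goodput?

Setting Latency = 3, Throughput = -3 by intervention discards those variables' equations.
Retries = Latency·Traffic  [with Latency=3, Traffic=3]  = 9
Goodput = -2·Retries - Throughput - 2·Latency  [with Retries=9, Throughput=-3, Latency=3]  = -21

-21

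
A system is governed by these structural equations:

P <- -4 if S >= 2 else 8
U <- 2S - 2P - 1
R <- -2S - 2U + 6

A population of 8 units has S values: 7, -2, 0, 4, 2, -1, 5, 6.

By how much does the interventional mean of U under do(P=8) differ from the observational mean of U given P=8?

The intervention sets P=8 in all 8 units regardless of S. Recomputing U per unit gives -3, -21, -17, -9, -13, -19, -7, -5; average -11.75.
Conditioning on P=8 selects the 3 unit(s) with S ∈ {-2, 0, -1}. Their U values: -21, -17, -19. Mean = -19.
Difference = -11.75 − (-19) = 7.25.

7.25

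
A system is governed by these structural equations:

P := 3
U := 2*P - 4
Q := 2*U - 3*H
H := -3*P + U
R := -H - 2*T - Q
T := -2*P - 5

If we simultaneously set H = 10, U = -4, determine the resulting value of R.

50

Setting H = 10, U = -4 by intervention discards those variables' equations.
T = -2*P - 5  [with P=3]  = -11
Q = 2*U - 3*H  [with U=-4, H=10]  = -38
R = -H - 2*T - Q  [with H=10, T=-11, Q=-38]  = 50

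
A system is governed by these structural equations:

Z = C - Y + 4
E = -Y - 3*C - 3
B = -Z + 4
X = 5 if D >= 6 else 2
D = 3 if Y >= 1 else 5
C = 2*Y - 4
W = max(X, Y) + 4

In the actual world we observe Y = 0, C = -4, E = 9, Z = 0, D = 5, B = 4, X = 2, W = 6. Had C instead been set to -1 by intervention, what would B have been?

1

Under do(C=-1), the mechanism C = 2*Y - 4 is discarded; C is fixed at -1.
Z = C - Y + 4  [with C=-1, Y=0]  = 3
B = -Z + 4  [with Z=3]  = 1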